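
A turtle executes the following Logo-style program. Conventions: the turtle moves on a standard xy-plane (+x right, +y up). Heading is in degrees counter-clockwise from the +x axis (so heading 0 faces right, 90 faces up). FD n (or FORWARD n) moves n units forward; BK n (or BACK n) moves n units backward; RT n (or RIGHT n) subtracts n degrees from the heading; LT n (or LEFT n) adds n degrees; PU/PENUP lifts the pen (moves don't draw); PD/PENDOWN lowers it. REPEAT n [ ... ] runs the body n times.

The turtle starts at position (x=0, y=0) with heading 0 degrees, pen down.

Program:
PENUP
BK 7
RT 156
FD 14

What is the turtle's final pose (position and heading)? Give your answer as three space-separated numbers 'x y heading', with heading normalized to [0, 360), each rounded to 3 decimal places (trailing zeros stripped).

Executing turtle program step by step:
Start: pos=(0,0), heading=0, pen down
PU: pen up
BK 7: (0,0) -> (-7,0) [heading=0, move]
RT 156: heading 0 -> 204
FD 14: (-7,0) -> (-19.79,-5.694) [heading=204, move]
Final: pos=(-19.79,-5.694), heading=204, 0 segment(s) drawn

Answer: -19.79 -5.694 204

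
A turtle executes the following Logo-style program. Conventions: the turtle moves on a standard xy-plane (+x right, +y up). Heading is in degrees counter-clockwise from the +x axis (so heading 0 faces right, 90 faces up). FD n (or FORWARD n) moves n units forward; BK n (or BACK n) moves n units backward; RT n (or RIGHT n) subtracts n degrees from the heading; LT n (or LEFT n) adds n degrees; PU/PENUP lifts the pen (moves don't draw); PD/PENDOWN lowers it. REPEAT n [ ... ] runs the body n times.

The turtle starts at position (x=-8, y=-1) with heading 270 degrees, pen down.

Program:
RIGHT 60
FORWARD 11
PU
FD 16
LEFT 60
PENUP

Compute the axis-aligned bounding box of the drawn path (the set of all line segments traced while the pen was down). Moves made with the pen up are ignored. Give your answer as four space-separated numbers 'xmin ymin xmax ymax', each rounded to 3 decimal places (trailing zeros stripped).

Answer: -17.526 -6.5 -8 -1

Derivation:
Executing turtle program step by step:
Start: pos=(-8,-1), heading=270, pen down
RT 60: heading 270 -> 210
FD 11: (-8,-1) -> (-17.526,-6.5) [heading=210, draw]
PU: pen up
FD 16: (-17.526,-6.5) -> (-31.383,-14.5) [heading=210, move]
LT 60: heading 210 -> 270
PU: pen up
Final: pos=(-31.383,-14.5), heading=270, 1 segment(s) drawn

Segment endpoints: x in {-17.526, -8}, y in {-6.5, -1}
xmin=-17.526, ymin=-6.5, xmax=-8, ymax=-1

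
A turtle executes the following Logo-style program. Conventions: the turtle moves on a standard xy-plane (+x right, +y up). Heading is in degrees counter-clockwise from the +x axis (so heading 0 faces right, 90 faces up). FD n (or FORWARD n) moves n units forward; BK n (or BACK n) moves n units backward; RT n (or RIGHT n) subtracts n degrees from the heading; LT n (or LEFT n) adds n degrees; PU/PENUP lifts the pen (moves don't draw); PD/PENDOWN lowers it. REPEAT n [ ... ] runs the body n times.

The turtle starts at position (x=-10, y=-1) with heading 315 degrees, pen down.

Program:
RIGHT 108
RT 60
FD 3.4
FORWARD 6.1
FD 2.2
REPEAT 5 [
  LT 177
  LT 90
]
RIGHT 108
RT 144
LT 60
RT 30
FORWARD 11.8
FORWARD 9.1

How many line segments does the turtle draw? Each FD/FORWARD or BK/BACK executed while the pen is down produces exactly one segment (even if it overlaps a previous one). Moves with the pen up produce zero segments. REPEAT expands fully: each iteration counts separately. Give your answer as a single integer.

Answer: 5

Derivation:
Executing turtle program step by step:
Start: pos=(-10,-1), heading=315, pen down
RT 108: heading 315 -> 207
RT 60: heading 207 -> 147
FD 3.4: (-10,-1) -> (-12.851,0.852) [heading=147, draw]
FD 6.1: (-12.851,0.852) -> (-17.967,4.174) [heading=147, draw]
FD 2.2: (-17.967,4.174) -> (-19.812,5.372) [heading=147, draw]
REPEAT 5 [
  -- iteration 1/5 --
  LT 177: heading 147 -> 324
  LT 90: heading 324 -> 54
  -- iteration 2/5 --
  LT 177: heading 54 -> 231
  LT 90: heading 231 -> 321
  -- iteration 3/5 --
  LT 177: heading 321 -> 138
  LT 90: heading 138 -> 228
  -- iteration 4/5 --
  LT 177: heading 228 -> 45
  LT 90: heading 45 -> 135
  -- iteration 5/5 --
  LT 177: heading 135 -> 312
  LT 90: heading 312 -> 42
]
RT 108: heading 42 -> 294
RT 144: heading 294 -> 150
LT 60: heading 150 -> 210
RT 30: heading 210 -> 180
FD 11.8: (-19.812,5.372) -> (-31.612,5.372) [heading=180, draw]
FD 9.1: (-31.612,5.372) -> (-40.712,5.372) [heading=180, draw]
Final: pos=(-40.712,5.372), heading=180, 5 segment(s) drawn
Segments drawn: 5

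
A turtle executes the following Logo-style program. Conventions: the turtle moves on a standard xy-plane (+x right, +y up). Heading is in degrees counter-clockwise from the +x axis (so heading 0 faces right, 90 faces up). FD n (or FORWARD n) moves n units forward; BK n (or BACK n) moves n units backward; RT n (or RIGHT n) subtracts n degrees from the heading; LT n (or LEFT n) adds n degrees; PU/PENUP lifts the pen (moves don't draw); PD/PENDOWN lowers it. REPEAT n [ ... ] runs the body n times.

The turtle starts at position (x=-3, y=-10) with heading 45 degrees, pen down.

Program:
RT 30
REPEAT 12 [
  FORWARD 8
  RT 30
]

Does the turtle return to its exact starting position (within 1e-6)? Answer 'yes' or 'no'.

Answer: yes

Derivation:
Executing turtle program step by step:
Start: pos=(-3,-10), heading=45, pen down
RT 30: heading 45 -> 15
REPEAT 12 [
  -- iteration 1/12 --
  FD 8: (-3,-10) -> (4.727,-7.929) [heading=15, draw]
  RT 30: heading 15 -> 345
  -- iteration 2/12 --
  FD 8: (4.727,-7.929) -> (12.455,-10) [heading=345, draw]
  RT 30: heading 345 -> 315
  -- iteration 3/12 --
  FD 8: (12.455,-10) -> (18.112,-15.657) [heading=315, draw]
  RT 30: heading 315 -> 285
  -- iteration 4/12 --
  FD 8: (18.112,-15.657) -> (20.182,-23.384) [heading=285, draw]
  RT 30: heading 285 -> 255
  -- iteration 5/12 --
  FD 8: (20.182,-23.384) -> (18.112,-31.112) [heading=255, draw]
  RT 30: heading 255 -> 225
  -- iteration 6/12 --
  FD 8: (18.112,-31.112) -> (12.455,-36.769) [heading=225, draw]
  RT 30: heading 225 -> 195
  -- iteration 7/12 --
  FD 8: (12.455,-36.769) -> (4.727,-38.839) [heading=195, draw]
  RT 30: heading 195 -> 165
  -- iteration 8/12 --
  FD 8: (4.727,-38.839) -> (-3,-36.769) [heading=165, draw]
  RT 30: heading 165 -> 135
  -- iteration 9/12 --
  FD 8: (-3,-36.769) -> (-8.657,-31.112) [heading=135, draw]
  RT 30: heading 135 -> 105
  -- iteration 10/12 --
  FD 8: (-8.657,-31.112) -> (-10.727,-23.384) [heading=105, draw]
  RT 30: heading 105 -> 75
  -- iteration 11/12 --
  FD 8: (-10.727,-23.384) -> (-8.657,-15.657) [heading=75, draw]
  RT 30: heading 75 -> 45
  -- iteration 12/12 --
  FD 8: (-8.657,-15.657) -> (-3,-10) [heading=45, draw]
  RT 30: heading 45 -> 15
]
Final: pos=(-3,-10), heading=15, 12 segment(s) drawn

Start position: (-3, -10)
Final position: (-3, -10)
Distance = 0; < 1e-6 -> CLOSED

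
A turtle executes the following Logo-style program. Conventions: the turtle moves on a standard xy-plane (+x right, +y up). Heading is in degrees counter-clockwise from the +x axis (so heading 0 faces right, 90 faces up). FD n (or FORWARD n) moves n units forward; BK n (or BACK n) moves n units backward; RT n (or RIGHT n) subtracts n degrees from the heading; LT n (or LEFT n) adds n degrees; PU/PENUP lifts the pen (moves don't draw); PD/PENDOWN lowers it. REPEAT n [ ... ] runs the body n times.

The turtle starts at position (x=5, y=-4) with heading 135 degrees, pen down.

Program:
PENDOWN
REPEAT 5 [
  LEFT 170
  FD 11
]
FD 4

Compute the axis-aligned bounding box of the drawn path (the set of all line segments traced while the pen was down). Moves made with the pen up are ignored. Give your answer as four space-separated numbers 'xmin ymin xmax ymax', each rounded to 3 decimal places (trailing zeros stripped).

Answer: 5 -17.651 11.309 -2.708

Derivation:
Executing turtle program step by step:
Start: pos=(5,-4), heading=135, pen down
PD: pen down
REPEAT 5 [
  -- iteration 1/5 --
  LT 170: heading 135 -> 305
  FD 11: (5,-4) -> (11.309,-13.011) [heading=305, draw]
  -- iteration 2/5 --
  LT 170: heading 305 -> 115
  FD 11: (11.309,-13.011) -> (6.661,-3.041) [heading=115, draw]
  -- iteration 3/5 --
  LT 170: heading 115 -> 285
  FD 11: (6.661,-3.041) -> (9.508,-13.666) [heading=285, draw]
  -- iteration 4/5 --
  LT 170: heading 285 -> 95
  FD 11: (9.508,-13.666) -> (8.549,-2.708) [heading=95, draw]
  -- iteration 5/5 --
  LT 170: heading 95 -> 265
  FD 11: (8.549,-2.708) -> (7.59,-13.666) [heading=265, draw]
]
FD 4: (7.59,-13.666) -> (7.242,-17.651) [heading=265, draw]
Final: pos=(7.242,-17.651), heading=265, 6 segment(s) drawn

Segment endpoints: x in {5, 6.661, 7.242, 7.59, 8.549, 9.508, 11.309}, y in {-17.651, -13.666, -13.011, -4, -3.041, -2.708}
xmin=5, ymin=-17.651, xmax=11.309, ymax=-2.708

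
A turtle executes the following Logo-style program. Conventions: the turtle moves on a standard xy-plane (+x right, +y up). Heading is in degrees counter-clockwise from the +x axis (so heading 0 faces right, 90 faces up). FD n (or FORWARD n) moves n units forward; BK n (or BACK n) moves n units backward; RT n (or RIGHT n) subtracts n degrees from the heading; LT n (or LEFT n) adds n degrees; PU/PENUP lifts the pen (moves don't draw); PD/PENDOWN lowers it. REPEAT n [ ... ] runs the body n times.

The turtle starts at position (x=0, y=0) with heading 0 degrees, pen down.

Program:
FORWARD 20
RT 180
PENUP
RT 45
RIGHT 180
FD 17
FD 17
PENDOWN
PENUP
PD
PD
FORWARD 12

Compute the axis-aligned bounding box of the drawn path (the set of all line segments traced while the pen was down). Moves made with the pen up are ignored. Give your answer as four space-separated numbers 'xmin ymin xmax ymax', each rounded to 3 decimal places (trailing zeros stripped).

Answer: 0 -32.527 52.527 0

Derivation:
Executing turtle program step by step:
Start: pos=(0,0), heading=0, pen down
FD 20: (0,0) -> (20,0) [heading=0, draw]
RT 180: heading 0 -> 180
PU: pen up
RT 45: heading 180 -> 135
RT 180: heading 135 -> 315
FD 17: (20,0) -> (32.021,-12.021) [heading=315, move]
FD 17: (32.021,-12.021) -> (44.042,-24.042) [heading=315, move]
PD: pen down
PU: pen up
PD: pen down
PD: pen down
FD 12: (44.042,-24.042) -> (52.527,-32.527) [heading=315, draw]
Final: pos=(52.527,-32.527), heading=315, 2 segment(s) drawn

Segment endpoints: x in {0, 20, 44.042, 52.527}, y in {-32.527, -24.042, 0}
xmin=0, ymin=-32.527, xmax=52.527, ymax=0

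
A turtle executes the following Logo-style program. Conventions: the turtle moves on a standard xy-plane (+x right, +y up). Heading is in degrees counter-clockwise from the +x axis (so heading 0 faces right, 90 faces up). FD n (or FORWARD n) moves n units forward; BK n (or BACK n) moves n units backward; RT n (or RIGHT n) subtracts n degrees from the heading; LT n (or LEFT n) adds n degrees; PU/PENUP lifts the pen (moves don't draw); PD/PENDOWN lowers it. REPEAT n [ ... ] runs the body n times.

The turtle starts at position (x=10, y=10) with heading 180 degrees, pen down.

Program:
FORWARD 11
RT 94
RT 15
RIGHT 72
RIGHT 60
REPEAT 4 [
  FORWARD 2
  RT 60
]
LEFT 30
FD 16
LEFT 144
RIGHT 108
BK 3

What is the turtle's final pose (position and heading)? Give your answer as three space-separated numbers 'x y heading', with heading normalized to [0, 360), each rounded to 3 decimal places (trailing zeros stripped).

Answer: -2.03 21.861 125

Derivation:
Executing turtle program step by step:
Start: pos=(10,10), heading=180, pen down
FD 11: (10,10) -> (-1,10) [heading=180, draw]
RT 94: heading 180 -> 86
RT 15: heading 86 -> 71
RT 72: heading 71 -> 359
RT 60: heading 359 -> 299
REPEAT 4 [
  -- iteration 1/4 --
  FD 2: (-1,10) -> (-0.03,8.251) [heading=299, draw]
  RT 60: heading 299 -> 239
  -- iteration 2/4 --
  FD 2: (-0.03,8.251) -> (-1.06,6.536) [heading=239, draw]
  RT 60: heading 239 -> 179
  -- iteration 3/4 --
  FD 2: (-1.06,6.536) -> (-3.06,6.571) [heading=179, draw]
  RT 60: heading 179 -> 119
  -- iteration 4/4 --
  FD 2: (-3.06,6.571) -> (-4.03,8.321) [heading=119, draw]
  RT 60: heading 119 -> 59
]
LT 30: heading 59 -> 89
FD 16: (-4.03,8.321) -> (-3.751,24.318) [heading=89, draw]
LT 144: heading 89 -> 233
RT 108: heading 233 -> 125
BK 3: (-3.751,24.318) -> (-2.03,21.861) [heading=125, draw]
Final: pos=(-2.03,21.861), heading=125, 7 segment(s) drawn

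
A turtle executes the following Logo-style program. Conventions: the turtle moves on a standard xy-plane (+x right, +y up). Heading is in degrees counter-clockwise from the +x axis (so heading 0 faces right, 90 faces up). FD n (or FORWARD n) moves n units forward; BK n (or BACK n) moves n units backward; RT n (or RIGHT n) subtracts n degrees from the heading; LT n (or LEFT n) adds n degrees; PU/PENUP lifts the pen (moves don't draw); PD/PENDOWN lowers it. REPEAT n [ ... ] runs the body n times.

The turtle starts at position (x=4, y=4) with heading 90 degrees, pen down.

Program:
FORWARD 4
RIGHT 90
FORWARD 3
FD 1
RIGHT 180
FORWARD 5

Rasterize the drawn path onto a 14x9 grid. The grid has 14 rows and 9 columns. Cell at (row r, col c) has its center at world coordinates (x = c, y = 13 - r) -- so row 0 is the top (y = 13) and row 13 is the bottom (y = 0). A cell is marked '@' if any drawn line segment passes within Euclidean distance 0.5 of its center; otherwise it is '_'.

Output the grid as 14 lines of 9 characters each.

Segment 0: (4,4) -> (4,8)
Segment 1: (4,8) -> (7,8)
Segment 2: (7,8) -> (8,8)
Segment 3: (8,8) -> (3,8)

Answer: _________
_________
_________
_________
_________
___@@@@@@
____@____
____@____
____@____
____@____
_________
_________
_________
_________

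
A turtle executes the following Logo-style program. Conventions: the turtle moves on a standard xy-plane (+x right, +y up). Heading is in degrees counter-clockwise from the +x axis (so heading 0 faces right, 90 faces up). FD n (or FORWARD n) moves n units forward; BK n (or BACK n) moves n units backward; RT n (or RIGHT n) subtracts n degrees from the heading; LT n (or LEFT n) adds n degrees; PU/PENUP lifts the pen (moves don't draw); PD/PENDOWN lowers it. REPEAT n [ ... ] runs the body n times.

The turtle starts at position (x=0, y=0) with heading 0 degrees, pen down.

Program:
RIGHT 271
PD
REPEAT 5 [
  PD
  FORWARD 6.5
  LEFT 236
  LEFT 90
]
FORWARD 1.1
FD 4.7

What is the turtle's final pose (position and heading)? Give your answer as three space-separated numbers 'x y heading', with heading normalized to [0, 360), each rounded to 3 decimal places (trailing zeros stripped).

Executing turtle program step by step:
Start: pos=(0,0), heading=0, pen down
RT 271: heading 0 -> 89
PD: pen down
REPEAT 5 [
  -- iteration 1/5 --
  PD: pen down
  FD 6.5: (0,0) -> (0.113,6.499) [heading=89, draw]
  LT 236: heading 89 -> 325
  LT 90: heading 325 -> 55
  -- iteration 2/5 --
  PD: pen down
  FD 6.5: (0.113,6.499) -> (3.842,11.823) [heading=55, draw]
  LT 236: heading 55 -> 291
  LT 90: heading 291 -> 21
  -- iteration 3/5 --
  PD: pen down
  FD 6.5: (3.842,11.823) -> (9.91,14.153) [heading=21, draw]
  LT 236: heading 21 -> 257
  LT 90: heading 257 -> 347
  -- iteration 4/5 --
  PD: pen down
  FD 6.5: (9.91,14.153) -> (16.243,12.691) [heading=347, draw]
  LT 236: heading 347 -> 223
  LT 90: heading 223 -> 313
  -- iteration 5/5 --
  PD: pen down
  FD 6.5: (16.243,12.691) -> (20.676,7.937) [heading=313, draw]
  LT 236: heading 313 -> 189
  LT 90: heading 189 -> 279
]
FD 1.1: (20.676,7.937) -> (20.848,6.85) [heading=279, draw]
FD 4.7: (20.848,6.85) -> (21.584,2.208) [heading=279, draw]
Final: pos=(21.584,2.208), heading=279, 7 segment(s) drawn

Answer: 21.584 2.208 279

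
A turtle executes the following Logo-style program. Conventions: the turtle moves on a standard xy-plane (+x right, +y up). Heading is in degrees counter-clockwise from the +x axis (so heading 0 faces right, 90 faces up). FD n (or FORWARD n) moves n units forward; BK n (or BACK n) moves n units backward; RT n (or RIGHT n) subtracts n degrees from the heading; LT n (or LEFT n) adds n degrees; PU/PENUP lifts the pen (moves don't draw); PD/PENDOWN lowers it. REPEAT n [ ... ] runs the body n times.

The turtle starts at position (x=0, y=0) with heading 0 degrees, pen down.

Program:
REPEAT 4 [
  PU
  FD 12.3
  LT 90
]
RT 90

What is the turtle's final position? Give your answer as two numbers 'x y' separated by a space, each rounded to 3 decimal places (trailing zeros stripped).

Answer: 0 0

Derivation:
Executing turtle program step by step:
Start: pos=(0,0), heading=0, pen down
REPEAT 4 [
  -- iteration 1/4 --
  PU: pen up
  FD 12.3: (0,0) -> (12.3,0) [heading=0, move]
  LT 90: heading 0 -> 90
  -- iteration 2/4 --
  PU: pen up
  FD 12.3: (12.3,0) -> (12.3,12.3) [heading=90, move]
  LT 90: heading 90 -> 180
  -- iteration 3/4 --
  PU: pen up
  FD 12.3: (12.3,12.3) -> (0,12.3) [heading=180, move]
  LT 90: heading 180 -> 270
  -- iteration 4/4 --
  PU: pen up
  FD 12.3: (0,12.3) -> (0,0) [heading=270, move]
  LT 90: heading 270 -> 0
]
RT 90: heading 0 -> 270
Final: pos=(0,0), heading=270, 0 segment(s) drawn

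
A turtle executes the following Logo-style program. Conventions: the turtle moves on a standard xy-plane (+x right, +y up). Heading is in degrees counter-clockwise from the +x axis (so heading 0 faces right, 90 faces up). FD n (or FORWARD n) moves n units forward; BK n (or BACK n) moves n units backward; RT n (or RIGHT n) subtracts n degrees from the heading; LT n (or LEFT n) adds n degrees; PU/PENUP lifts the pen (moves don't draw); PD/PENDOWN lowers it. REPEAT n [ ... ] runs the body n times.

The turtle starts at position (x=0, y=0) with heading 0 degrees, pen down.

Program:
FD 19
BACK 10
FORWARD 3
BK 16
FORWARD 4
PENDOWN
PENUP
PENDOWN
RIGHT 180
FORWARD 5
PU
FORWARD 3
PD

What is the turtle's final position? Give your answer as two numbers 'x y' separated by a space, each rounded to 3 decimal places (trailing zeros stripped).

Answer: -8 0

Derivation:
Executing turtle program step by step:
Start: pos=(0,0), heading=0, pen down
FD 19: (0,0) -> (19,0) [heading=0, draw]
BK 10: (19,0) -> (9,0) [heading=0, draw]
FD 3: (9,0) -> (12,0) [heading=0, draw]
BK 16: (12,0) -> (-4,0) [heading=0, draw]
FD 4: (-4,0) -> (0,0) [heading=0, draw]
PD: pen down
PU: pen up
PD: pen down
RT 180: heading 0 -> 180
FD 5: (0,0) -> (-5,0) [heading=180, draw]
PU: pen up
FD 3: (-5,0) -> (-8,0) [heading=180, move]
PD: pen down
Final: pos=(-8,0), heading=180, 6 segment(s) drawn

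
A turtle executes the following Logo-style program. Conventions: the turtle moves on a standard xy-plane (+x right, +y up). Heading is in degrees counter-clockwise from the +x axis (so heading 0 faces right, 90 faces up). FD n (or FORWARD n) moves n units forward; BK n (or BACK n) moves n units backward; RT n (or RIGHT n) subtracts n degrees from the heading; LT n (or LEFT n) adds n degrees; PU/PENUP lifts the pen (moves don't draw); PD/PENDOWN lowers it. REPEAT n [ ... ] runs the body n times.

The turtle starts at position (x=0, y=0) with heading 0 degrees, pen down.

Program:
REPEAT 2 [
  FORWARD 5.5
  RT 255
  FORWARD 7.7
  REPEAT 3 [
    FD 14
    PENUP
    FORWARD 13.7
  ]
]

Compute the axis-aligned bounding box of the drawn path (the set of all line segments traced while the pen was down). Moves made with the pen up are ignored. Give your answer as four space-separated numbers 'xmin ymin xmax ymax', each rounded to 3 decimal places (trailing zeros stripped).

Executing turtle program step by step:
Start: pos=(0,0), heading=0, pen down
REPEAT 2 [
  -- iteration 1/2 --
  FD 5.5: (0,0) -> (5.5,0) [heading=0, draw]
  RT 255: heading 0 -> 105
  FD 7.7: (5.5,0) -> (3.507,7.438) [heading=105, draw]
  REPEAT 3 [
    -- iteration 1/3 --
    FD 14: (3.507,7.438) -> (-0.116,20.961) [heading=105, draw]
    PU: pen up
    FD 13.7: (-0.116,20.961) -> (-3.662,34.194) [heading=105, move]
    -- iteration 2/3 --
    FD 14: (-3.662,34.194) -> (-7.286,47.717) [heading=105, move]
    PU: pen up
    FD 13.7: (-7.286,47.717) -> (-10.831,60.95) [heading=105, move]
    -- iteration 3/3 --
    FD 14: (-10.831,60.95) -> (-14.455,74.473) [heading=105, move]
    PU: pen up
    FD 13.7: (-14.455,74.473) -> (-18.001,87.706) [heading=105, move]
  ]
  -- iteration 2/2 --
  FD 5.5: (-18.001,87.706) -> (-19.424,93.019) [heading=105, move]
  RT 255: heading 105 -> 210
  FD 7.7: (-19.424,93.019) -> (-26.093,89.169) [heading=210, move]
  REPEAT 3 [
    -- iteration 1/3 --
    FD 14: (-26.093,89.169) -> (-38.217,82.169) [heading=210, move]
    PU: pen up
    FD 13.7: (-38.217,82.169) -> (-50.082,75.319) [heading=210, move]
    -- iteration 2/3 --
    FD 14: (-50.082,75.319) -> (-62.206,68.319) [heading=210, move]
    PU: pen up
    FD 13.7: (-62.206,68.319) -> (-74.07,61.469) [heading=210, move]
    -- iteration 3/3 --
    FD 14: (-74.07,61.469) -> (-86.195,54.469) [heading=210, move]
    PU: pen up
    FD 13.7: (-86.195,54.469) -> (-98.059,47.619) [heading=210, move]
  ]
]
Final: pos=(-98.059,47.619), heading=210, 3 segment(s) drawn

Segment endpoints: x in {-0.116, 0, 3.507, 5.5}, y in {0, 7.438, 20.961}
xmin=-0.116, ymin=0, xmax=5.5, ymax=20.961

Answer: -0.116 0 5.5 20.961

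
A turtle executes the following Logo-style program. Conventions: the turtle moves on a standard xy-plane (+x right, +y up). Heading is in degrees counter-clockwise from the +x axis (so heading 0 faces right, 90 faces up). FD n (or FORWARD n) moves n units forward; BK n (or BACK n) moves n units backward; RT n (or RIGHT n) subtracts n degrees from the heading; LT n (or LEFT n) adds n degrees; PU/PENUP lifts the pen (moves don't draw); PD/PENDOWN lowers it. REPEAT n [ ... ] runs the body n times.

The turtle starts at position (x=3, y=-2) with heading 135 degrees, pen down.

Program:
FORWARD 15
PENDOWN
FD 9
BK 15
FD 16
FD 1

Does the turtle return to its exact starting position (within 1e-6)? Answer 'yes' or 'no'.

Executing turtle program step by step:
Start: pos=(3,-2), heading=135, pen down
FD 15: (3,-2) -> (-7.607,8.607) [heading=135, draw]
PD: pen down
FD 9: (-7.607,8.607) -> (-13.971,14.971) [heading=135, draw]
BK 15: (-13.971,14.971) -> (-3.364,4.364) [heading=135, draw]
FD 16: (-3.364,4.364) -> (-14.678,15.678) [heading=135, draw]
FD 1: (-14.678,15.678) -> (-15.385,16.385) [heading=135, draw]
Final: pos=(-15.385,16.385), heading=135, 5 segment(s) drawn

Start position: (3, -2)
Final position: (-15.385, 16.385)
Distance = 26; >= 1e-6 -> NOT closed

Answer: no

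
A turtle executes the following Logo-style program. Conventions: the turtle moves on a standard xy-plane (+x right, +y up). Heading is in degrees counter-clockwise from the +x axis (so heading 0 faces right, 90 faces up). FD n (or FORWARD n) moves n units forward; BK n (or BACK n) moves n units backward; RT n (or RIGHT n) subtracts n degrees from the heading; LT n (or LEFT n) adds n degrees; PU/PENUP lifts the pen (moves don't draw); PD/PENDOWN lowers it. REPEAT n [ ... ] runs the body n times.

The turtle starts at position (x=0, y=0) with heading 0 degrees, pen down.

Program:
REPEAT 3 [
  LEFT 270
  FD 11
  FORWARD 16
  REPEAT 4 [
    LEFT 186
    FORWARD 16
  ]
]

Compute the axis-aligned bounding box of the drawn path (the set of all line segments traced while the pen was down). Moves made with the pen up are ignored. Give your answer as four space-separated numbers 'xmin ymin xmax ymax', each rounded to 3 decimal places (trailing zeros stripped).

Executing turtle program step by step:
Start: pos=(0,0), heading=0, pen down
REPEAT 3 [
  -- iteration 1/3 --
  LT 270: heading 0 -> 270
  FD 11: (0,0) -> (0,-11) [heading=270, draw]
  FD 16: (0,-11) -> (0,-27) [heading=270, draw]
  REPEAT 4 [
    -- iteration 1/4 --
    LT 186: heading 270 -> 96
    FD 16: (0,-27) -> (-1.672,-11.088) [heading=96, draw]
    -- iteration 2/4 --
    LT 186: heading 96 -> 282
    FD 16: (-1.672,-11.088) -> (1.654,-26.738) [heading=282, draw]
    -- iteration 3/4 --
    LT 186: heading 282 -> 108
    FD 16: (1.654,-26.738) -> (-3.29,-11.521) [heading=108, draw]
    -- iteration 4/4 --
    LT 186: heading 108 -> 294
    FD 16: (-3.29,-11.521) -> (3.218,-26.138) [heading=294, draw]
  ]
  -- iteration 2/3 --
  LT 270: heading 294 -> 204
  FD 11: (3.218,-26.138) -> (-6.831,-30.612) [heading=204, draw]
  FD 16: (-6.831,-30.612) -> (-21.448,-37.12) [heading=204, draw]
  REPEAT 4 [
    -- iteration 1/4 --
    LT 186: heading 204 -> 30
    FD 16: (-21.448,-37.12) -> (-7.592,-29.12) [heading=30, draw]
    -- iteration 2/4 --
    LT 186: heading 30 -> 216
    FD 16: (-7.592,-29.12) -> (-20.536,-38.524) [heading=216, draw]
    -- iteration 3/4 --
    LT 186: heading 216 -> 42
    FD 16: (-20.536,-38.524) -> (-8.646,-27.818) [heading=42, draw]
    -- iteration 4/4 --
    LT 186: heading 42 -> 228
    FD 16: (-8.646,-27.818) -> (-19.352,-39.709) [heading=228, draw]
  ]
  -- iteration 3/3 --
  LT 270: heading 228 -> 138
  FD 11: (-19.352,-39.709) -> (-27.526,-32.348) [heading=138, draw]
  FD 16: (-27.526,-32.348) -> (-39.417,-21.642) [heading=138, draw]
  REPEAT 4 [
    -- iteration 1/4 --
    LT 186: heading 138 -> 324
    FD 16: (-39.417,-21.642) -> (-26.472,-31.047) [heading=324, draw]
    -- iteration 2/4 --
    LT 186: heading 324 -> 150
    FD 16: (-26.472,-31.047) -> (-40.329,-23.047) [heading=150, draw]
    -- iteration 3/4 --
    LT 186: heading 150 -> 336
    FD 16: (-40.329,-23.047) -> (-25.712,-29.554) [heading=336, draw]
    -- iteration 4/4 --
    LT 186: heading 336 -> 162
    FD 16: (-25.712,-29.554) -> (-40.929,-24.61) [heading=162, draw]
  ]
]
Final: pos=(-40.929,-24.61), heading=162, 18 segment(s) drawn

Segment endpoints: x in {-40.929, -40.329, -39.417, -27.526, -26.472, -25.712, -21.448, -20.536, -19.352, -8.646, -7.592, -6.831, -3.29, -1.672, 0, 0, 0, 1.654, 3.218}, y in {-39.709, -38.524, -37.12, -32.348, -31.047, -30.612, -29.554, -29.12, -27.818, -27, -26.738, -26.138, -24.61, -23.047, -21.642, -11.521, -11.088, -11, 0}
xmin=-40.929, ymin=-39.709, xmax=3.218, ymax=0

Answer: -40.929 -39.709 3.218 0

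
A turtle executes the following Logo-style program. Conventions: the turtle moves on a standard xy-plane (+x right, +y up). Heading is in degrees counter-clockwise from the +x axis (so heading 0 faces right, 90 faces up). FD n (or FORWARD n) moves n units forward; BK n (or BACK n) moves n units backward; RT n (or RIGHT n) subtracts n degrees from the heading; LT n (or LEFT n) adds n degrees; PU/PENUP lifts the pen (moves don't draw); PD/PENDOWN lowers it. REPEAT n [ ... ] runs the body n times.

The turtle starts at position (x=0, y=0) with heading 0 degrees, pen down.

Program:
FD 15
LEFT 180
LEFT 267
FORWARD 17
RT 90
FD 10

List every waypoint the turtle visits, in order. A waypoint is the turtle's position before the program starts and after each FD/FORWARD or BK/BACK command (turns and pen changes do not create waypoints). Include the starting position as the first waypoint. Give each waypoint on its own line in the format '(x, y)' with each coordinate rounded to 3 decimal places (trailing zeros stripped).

Executing turtle program step by step:
Start: pos=(0,0), heading=0, pen down
FD 15: (0,0) -> (15,0) [heading=0, draw]
LT 180: heading 0 -> 180
LT 267: heading 180 -> 87
FD 17: (15,0) -> (15.89,16.977) [heading=87, draw]
RT 90: heading 87 -> 357
FD 10: (15.89,16.977) -> (25.876,16.453) [heading=357, draw]
Final: pos=(25.876,16.453), heading=357, 3 segment(s) drawn
Waypoints (4 total):
(0, 0)
(15, 0)
(15.89, 16.977)
(25.876, 16.453)

Answer: (0, 0)
(15, 0)
(15.89, 16.977)
(25.876, 16.453)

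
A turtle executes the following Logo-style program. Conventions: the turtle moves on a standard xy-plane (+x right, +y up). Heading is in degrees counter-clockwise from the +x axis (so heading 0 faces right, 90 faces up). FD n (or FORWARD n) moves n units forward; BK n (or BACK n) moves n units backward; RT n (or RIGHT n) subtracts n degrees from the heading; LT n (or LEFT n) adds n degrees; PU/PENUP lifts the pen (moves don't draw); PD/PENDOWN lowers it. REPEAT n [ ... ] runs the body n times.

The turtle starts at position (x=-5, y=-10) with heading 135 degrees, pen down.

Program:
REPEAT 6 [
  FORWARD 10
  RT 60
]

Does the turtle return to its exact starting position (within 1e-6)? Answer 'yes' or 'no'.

Answer: yes

Derivation:
Executing turtle program step by step:
Start: pos=(-5,-10), heading=135, pen down
REPEAT 6 [
  -- iteration 1/6 --
  FD 10: (-5,-10) -> (-12.071,-2.929) [heading=135, draw]
  RT 60: heading 135 -> 75
  -- iteration 2/6 --
  FD 10: (-12.071,-2.929) -> (-9.483,6.73) [heading=75, draw]
  RT 60: heading 75 -> 15
  -- iteration 3/6 --
  FD 10: (-9.483,6.73) -> (0.176,9.319) [heading=15, draw]
  RT 60: heading 15 -> 315
  -- iteration 4/6 --
  FD 10: (0.176,9.319) -> (7.247,2.247) [heading=315, draw]
  RT 60: heading 315 -> 255
  -- iteration 5/6 --
  FD 10: (7.247,2.247) -> (4.659,-7.412) [heading=255, draw]
  RT 60: heading 255 -> 195
  -- iteration 6/6 --
  FD 10: (4.659,-7.412) -> (-5,-10) [heading=195, draw]
  RT 60: heading 195 -> 135
]
Final: pos=(-5,-10), heading=135, 6 segment(s) drawn

Start position: (-5, -10)
Final position: (-5, -10)
Distance = 0; < 1e-6 -> CLOSED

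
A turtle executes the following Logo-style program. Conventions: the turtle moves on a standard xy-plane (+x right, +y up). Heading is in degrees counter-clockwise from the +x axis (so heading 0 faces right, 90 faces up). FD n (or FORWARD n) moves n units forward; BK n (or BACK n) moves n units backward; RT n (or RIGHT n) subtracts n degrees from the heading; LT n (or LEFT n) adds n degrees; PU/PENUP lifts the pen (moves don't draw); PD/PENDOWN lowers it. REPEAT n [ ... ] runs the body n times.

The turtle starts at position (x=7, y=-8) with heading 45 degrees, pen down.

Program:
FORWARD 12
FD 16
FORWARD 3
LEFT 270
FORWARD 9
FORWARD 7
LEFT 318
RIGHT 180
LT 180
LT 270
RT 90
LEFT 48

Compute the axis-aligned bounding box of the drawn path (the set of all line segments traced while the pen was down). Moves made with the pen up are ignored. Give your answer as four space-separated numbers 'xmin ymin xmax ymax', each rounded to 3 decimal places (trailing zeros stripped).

Executing turtle program step by step:
Start: pos=(7,-8), heading=45, pen down
FD 12: (7,-8) -> (15.485,0.485) [heading=45, draw]
FD 16: (15.485,0.485) -> (26.799,11.799) [heading=45, draw]
FD 3: (26.799,11.799) -> (28.92,13.92) [heading=45, draw]
LT 270: heading 45 -> 315
FD 9: (28.92,13.92) -> (35.284,7.556) [heading=315, draw]
FD 7: (35.284,7.556) -> (40.234,2.607) [heading=315, draw]
LT 318: heading 315 -> 273
RT 180: heading 273 -> 93
LT 180: heading 93 -> 273
LT 270: heading 273 -> 183
RT 90: heading 183 -> 93
LT 48: heading 93 -> 141
Final: pos=(40.234,2.607), heading=141, 5 segment(s) drawn

Segment endpoints: x in {7, 15.485, 26.799, 28.92, 35.284, 40.234}, y in {-8, 0.485, 2.607, 7.556, 11.799, 13.92}
xmin=7, ymin=-8, xmax=40.234, ymax=13.92

Answer: 7 -8 40.234 13.92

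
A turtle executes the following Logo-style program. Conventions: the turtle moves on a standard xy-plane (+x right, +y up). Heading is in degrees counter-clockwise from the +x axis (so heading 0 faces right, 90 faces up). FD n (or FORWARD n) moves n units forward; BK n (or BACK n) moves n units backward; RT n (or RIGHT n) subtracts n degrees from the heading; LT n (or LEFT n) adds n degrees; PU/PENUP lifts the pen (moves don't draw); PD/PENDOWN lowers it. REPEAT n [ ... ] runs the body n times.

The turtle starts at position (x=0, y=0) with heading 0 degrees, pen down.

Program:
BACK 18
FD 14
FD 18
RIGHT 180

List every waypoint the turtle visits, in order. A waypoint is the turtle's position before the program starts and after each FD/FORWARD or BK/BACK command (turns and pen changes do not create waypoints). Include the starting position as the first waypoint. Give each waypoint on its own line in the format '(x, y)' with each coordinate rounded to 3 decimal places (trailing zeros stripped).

Executing turtle program step by step:
Start: pos=(0,0), heading=0, pen down
BK 18: (0,0) -> (-18,0) [heading=0, draw]
FD 14: (-18,0) -> (-4,0) [heading=0, draw]
FD 18: (-4,0) -> (14,0) [heading=0, draw]
RT 180: heading 0 -> 180
Final: pos=(14,0), heading=180, 3 segment(s) drawn
Waypoints (4 total):
(0, 0)
(-18, 0)
(-4, 0)
(14, 0)

Answer: (0, 0)
(-18, 0)
(-4, 0)
(14, 0)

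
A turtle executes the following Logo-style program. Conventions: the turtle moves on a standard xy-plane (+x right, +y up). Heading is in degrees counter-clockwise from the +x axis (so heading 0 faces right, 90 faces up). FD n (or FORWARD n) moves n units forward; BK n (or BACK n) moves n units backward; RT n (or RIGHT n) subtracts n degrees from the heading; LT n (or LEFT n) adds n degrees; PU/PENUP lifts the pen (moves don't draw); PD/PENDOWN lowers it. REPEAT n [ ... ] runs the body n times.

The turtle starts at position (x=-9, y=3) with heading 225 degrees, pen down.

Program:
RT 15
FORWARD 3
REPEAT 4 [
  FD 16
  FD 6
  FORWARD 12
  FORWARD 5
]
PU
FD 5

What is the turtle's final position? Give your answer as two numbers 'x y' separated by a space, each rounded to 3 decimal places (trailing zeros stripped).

Executing turtle program step by step:
Start: pos=(-9,3), heading=225, pen down
RT 15: heading 225 -> 210
FD 3: (-9,3) -> (-11.598,1.5) [heading=210, draw]
REPEAT 4 [
  -- iteration 1/4 --
  FD 16: (-11.598,1.5) -> (-25.454,-6.5) [heading=210, draw]
  FD 6: (-25.454,-6.5) -> (-30.651,-9.5) [heading=210, draw]
  FD 12: (-30.651,-9.5) -> (-41.043,-15.5) [heading=210, draw]
  FD 5: (-41.043,-15.5) -> (-45.373,-18) [heading=210, draw]
  -- iteration 2/4 --
  FD 16: (-45.373,-18) -> (-59.229,-26) [heading=210, draw]
  FD 6: (-59.229,-26) -> (-64.426,-29) [heading=210, draw]
  FD 12: (-64.426,-29) -> (-74.818,-35) [heading=210, draw]
  FD 5: (-74.818,-35) -> (-79.148,-37.5) [heading=210, draw]
  -- iteration 3/4 --
  FD 16: (-79.148,-37.5) -> (-93.004,-45.5) [heading=210, draw]
  FD 6: (-93.004,-45.5) -> (-98.201,-48.5) [heading=210, draw]
  FD 12: (-98.201,-48.5) -> (-108.593,-54.5) [heading=210, draw]
  FD 5: (-108.593,-54.5) -> (-112.923,-57) [heading=210, draw]
  -- iteration 4/4 --
  FD 16: (-112.923,-57) -> (-126.779,-65) [heading=210, draw]
  FD 6: (-126.779,-65) -> (-131.976,-68) [heading=210, draw]
  FD 12: (-131.976,-68) -> (-142.368,-74) [heading=210, draw]
  FD 5: (-142.368,-74) -> (-146.698,-76.5) [heading=210, draw]
]
PU: pen up
FD 5: (-146.698,-76.5) -> (-151.028,-79) [heading=210, move]
Final: pos=(-151.028,-79), heading=210, 17 segment(s) drawn

Answer: -151.028 -79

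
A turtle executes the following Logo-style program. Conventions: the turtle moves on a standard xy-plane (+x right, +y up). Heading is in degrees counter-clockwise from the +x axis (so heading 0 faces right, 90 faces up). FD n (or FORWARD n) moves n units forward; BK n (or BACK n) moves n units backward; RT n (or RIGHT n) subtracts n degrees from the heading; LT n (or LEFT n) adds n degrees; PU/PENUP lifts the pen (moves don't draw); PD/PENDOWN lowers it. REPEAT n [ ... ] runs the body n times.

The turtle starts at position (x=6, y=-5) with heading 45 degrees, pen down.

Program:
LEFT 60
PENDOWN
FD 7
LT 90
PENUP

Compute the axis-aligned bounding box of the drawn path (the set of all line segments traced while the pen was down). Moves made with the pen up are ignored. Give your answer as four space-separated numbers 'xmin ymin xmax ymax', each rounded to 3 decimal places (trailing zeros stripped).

Answer: 4.188 -5 6 1.761

Derivation:
Executing turtle program step by step:
Start: pos=(6,-5), heading=45, pen down
LT 60: heading 45 -> 105
PD: pen down
FD 7: (6,-5) -> (4.188,1.761) [heading=105, draw]
LT 90: heading 105 -> 195
PU: pen up
Final: pos=(4.188,1.761), heading=195, 1 segment(s) drawn

Segment endpoints: x in {4.188, 6}, y in {-5, 1.761}
xmin=4.188, ymin=-5, xmax=6, ymax=1.761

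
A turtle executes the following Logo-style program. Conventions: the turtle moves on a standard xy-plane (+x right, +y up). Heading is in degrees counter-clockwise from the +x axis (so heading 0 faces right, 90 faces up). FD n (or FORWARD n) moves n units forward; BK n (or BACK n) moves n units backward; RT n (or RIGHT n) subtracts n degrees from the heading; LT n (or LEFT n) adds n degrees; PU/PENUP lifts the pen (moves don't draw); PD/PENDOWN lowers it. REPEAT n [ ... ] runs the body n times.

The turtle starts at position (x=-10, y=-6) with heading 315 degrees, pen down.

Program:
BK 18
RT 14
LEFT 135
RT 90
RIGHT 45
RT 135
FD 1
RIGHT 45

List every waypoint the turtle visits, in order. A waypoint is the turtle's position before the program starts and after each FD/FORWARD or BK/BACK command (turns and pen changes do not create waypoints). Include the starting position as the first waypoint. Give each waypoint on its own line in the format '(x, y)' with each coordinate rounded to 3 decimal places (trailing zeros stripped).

Answer: (-10, -6)
(-22.728, 6.728)
(-23.698, 6.97)

Derivation:
Executing turtle program step by step:
Start: pos=(-10,-6), heading=315, pen down
BK 18: (-10,-6) -> (-22.728,6.728) [heading=315, draw]
RT 14: heading 315 -> 301
LT 135: heading 301 -> 76
RT 90: heading 76 -> 346
RT 45: heading 346 -> 301
RT 135: heading 301 -> 166
FD 1: (-22.728,6.728) -> (-23.698,6.97) [heading=166, draw]
RT 45: heading 166 -> 121
Final: pos=(-23.698,6.97), heading=121, 2 segment(s) drawn
Waypoints (3 total):
(-10, -6)
(-22.728, 6.728)
(-23.698, 6.97)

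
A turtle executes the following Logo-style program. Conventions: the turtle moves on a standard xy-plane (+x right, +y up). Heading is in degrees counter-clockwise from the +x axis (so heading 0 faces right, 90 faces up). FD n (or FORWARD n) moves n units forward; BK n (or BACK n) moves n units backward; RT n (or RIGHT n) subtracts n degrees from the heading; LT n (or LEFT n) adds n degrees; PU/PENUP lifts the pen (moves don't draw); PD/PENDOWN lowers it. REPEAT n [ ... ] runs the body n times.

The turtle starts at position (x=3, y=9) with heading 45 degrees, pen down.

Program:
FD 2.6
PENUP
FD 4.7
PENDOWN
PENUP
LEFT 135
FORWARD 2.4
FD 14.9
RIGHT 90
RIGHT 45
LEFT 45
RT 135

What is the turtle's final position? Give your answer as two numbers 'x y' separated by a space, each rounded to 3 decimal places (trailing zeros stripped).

Answer: -9.138 14.162

Derivation:
Executing turtle program step by step:
Start: pos=(3,9), heading=45, pen down
FD 2.6: (3,9) -> (4.838,10.838) [heading=45, draw]
PU: pen up
FD 4.7: (4.838,10.838) -> (8.162,14.162) [heading=45, move]
PD: pen down
PU: pen up
LT 135: heading 45 -> 180
FD 2.4: (8.162,14.162) -> (5.762,14.162) [heading=180, move]
FD 14.9: (5.762,14.162) -> (-9.138,14.162) [heading=180, move]
RT 90: heading 180 -> 90
RT 45: heading 90 -> 45
LT 45: heading 45 -> 90
RT 135: heading 90 -> 315
Final: pos=(-9.138,14.162), heading=315, 1 segment(s) drawn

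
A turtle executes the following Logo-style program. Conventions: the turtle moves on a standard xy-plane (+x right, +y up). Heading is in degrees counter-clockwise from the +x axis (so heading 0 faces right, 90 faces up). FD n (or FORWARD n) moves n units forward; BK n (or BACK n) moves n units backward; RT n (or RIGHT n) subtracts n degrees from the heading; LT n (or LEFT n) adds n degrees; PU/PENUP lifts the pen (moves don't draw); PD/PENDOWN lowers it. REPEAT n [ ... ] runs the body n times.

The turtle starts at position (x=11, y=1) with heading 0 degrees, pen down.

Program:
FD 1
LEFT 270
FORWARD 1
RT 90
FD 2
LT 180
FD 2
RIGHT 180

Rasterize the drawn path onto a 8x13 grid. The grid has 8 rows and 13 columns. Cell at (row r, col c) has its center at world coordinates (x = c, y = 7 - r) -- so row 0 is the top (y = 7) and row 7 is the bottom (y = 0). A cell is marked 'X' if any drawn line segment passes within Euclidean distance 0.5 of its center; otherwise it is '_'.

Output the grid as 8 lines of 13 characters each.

Answer: _____________
_____________
_____________
_____________
_____________
_____________
___________XX
__________XXX

Derivation:
Segment 0: (11,1) -> (12,1)
Segment 1: (12,1) -> (12,0)
Segment 2: (12,0) -> (10,0)
Segment 3: (10,0) -> (12,-0)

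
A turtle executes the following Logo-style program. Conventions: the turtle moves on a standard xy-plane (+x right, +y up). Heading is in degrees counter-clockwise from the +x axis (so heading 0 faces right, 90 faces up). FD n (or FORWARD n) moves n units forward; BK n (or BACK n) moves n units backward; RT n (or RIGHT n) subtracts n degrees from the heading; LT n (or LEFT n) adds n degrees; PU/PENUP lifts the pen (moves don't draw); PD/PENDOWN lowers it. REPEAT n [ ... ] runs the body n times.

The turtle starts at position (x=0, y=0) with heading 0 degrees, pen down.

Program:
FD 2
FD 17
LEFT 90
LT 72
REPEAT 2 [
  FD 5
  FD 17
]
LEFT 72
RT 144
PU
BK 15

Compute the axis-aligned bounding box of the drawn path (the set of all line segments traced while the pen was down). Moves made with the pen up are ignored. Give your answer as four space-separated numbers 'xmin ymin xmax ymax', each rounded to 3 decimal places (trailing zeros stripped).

Answer: -22.846 0 19 13.597

Derivation:
Executing turtle program step by step:
Start: pos=(0,0), heading=0, pen down
FD 2: (0,0) -> (2,0) [heading=0, draw]
FD 17: (2,0) -> (19,0) [heading=0, draw]
LT 90: heading 0 -> 90
LT 72: heading 90 -> 162
REPEAT 2 [
  -- iteration 1/2 --
  FD 5: (19,0) -> (14.245,1.545) [heading=162, draw]
  FD 17: (14.245,1.545) -> (-1.923,6.798) [heading=162, draw]
  -- iteration 2/2 --
  FD 5: (-1.923,6.798) -> (-6.679,8.343) [heading=162, draw]
  FD 17: (-6.679,8.343) -> (-22.846,13.597) [heading=162, draw]
]
LT 72: heading 162 -> 234
RT 144: heading 234 -> 90
PU: pen up
BK 15: (-22.846,13.597) -> (-22.846,-1.403) [heading=90, move]
Final: pos=(-22.846,-1.403), heading=90, 6 segment(s) drawn

Segment endpoints: x in {-22.846, -6.679, -1.923, 0, 2, 14.245, 19}, y in {0, 1.545, 6.798, 8.343, 13.597}
xmin=-22.846, ymin=0, xmax=19, ymax=13.597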